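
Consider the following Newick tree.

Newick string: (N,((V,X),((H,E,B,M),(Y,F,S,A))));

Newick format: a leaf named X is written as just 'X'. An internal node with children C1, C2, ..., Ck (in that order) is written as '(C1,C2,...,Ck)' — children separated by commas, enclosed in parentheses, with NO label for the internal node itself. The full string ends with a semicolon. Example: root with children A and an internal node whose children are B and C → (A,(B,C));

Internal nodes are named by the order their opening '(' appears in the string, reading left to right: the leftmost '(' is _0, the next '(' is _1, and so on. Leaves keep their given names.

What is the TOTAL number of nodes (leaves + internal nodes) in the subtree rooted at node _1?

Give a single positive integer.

Newick: (N,((V,X),((H,E,B,M),(Y,F,S,A))));
Locate _1: it is the '(' at position 3 (the 2nd '(' reading left to right).
Query: subtree rooted at _1
_1: subtree_size = 1 + 14
  _2: subtree_size = 1 + 2
    V: subtree_size = 1 + 0
    X: subtree_size = 1 + 0
  _3: subtree_size = 1 + 10
    _4: subtree_size = 1 + 4
      H: subtree_size = 1 + 0
      E: subtree_size = 1 + 0
      B: subtree_size = 1 + 0
      M: subtree_size = 1 + 0
    _5: subtree_size = 1 + 4
      Y: subtree_size = 1 + 0
      F: subtree_size = 1 + 0
      S: subtree_size = 1 + 0
      A: subtree_size = 1 + 0
Total subtree size of _1: 15

Answer: 15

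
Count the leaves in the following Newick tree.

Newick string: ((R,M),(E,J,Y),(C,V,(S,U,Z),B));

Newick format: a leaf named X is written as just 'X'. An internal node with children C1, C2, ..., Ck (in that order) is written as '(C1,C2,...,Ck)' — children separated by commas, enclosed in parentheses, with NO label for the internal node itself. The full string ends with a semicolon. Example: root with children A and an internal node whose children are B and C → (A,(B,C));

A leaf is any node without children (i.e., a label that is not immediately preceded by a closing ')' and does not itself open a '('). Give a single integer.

Answer: 11

Derivation:
Newick: ((R,M),(E,J,Y),(C,V,(S,U,Z),B));
Scan left-to-right; a leaf is any maximal label run not followed by '(':
  pos 2: leaf 'R' → count = 1
  pos 4: leaf 'M' → count = 2
  pos 8: leaf 'E' → count = 3
  pos 10: leaf 'J' → count = 4
  pos 12: leaf 'Y' → count = 5
  pos 16: leaf 'C' → count = 6
  pos 18: leaf 'V' → count = 7
  pos 21: leaf 'S' → count = 8
  pos 23: leaf 'U' → count = 9
  pos 25: leaf 'Z' → count = 10
  pos 28: leaf 'B' → count = 11
Total leaves: 11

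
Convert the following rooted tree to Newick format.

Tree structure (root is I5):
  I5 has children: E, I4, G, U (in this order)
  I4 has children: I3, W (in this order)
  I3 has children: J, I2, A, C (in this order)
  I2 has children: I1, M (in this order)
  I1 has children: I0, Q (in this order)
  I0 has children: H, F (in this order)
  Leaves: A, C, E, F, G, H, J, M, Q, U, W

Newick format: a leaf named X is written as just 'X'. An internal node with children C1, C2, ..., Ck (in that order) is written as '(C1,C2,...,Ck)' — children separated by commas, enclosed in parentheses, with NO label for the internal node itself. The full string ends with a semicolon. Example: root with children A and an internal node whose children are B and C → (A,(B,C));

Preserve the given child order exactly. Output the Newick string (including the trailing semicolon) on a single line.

internal I5 with children ['E', 'I4', 'G', 'U']
  leaf 'E' → 'E'
  internal I4 with children ['I3', 'W']
    internal I3 with children ['J', 'I2', 'A', 'C']
      leaf 'J' → 'J'
      internal I2 with children ['I1', 'M']
        internal I1 with children ['I0', 'Q']
          internal I0 with children ['H', 'F']
            leaf 'H' → 'H'
            leaf 'F' → 'F'
          → '(H,F)'
          leaf 'Q' → 'Q'
        → '((H,F),Q)'
        leaf 'M' → 'M'
      → '(((H,F),Q),M)'
      leaf 'A' → 'A'
      leaf 'C' → 'C'
    → '(J,(((H,F),Q),M),A,C)'
    leaf 'W' → 'W'
  → '((J,(((H,F),Q),M),A,C),W)'
  leaf 'G' → 'G'
  leaf 'U' → 'U'
→ '(E,((J,(((H,F),Q),M),A,C),W),G,U)'
Final: (E,((J,(((H,F),Q),M),A,C),W),G,U);

Answer: (E,((J,(((H,F),Q),M),A,C),W),G,U);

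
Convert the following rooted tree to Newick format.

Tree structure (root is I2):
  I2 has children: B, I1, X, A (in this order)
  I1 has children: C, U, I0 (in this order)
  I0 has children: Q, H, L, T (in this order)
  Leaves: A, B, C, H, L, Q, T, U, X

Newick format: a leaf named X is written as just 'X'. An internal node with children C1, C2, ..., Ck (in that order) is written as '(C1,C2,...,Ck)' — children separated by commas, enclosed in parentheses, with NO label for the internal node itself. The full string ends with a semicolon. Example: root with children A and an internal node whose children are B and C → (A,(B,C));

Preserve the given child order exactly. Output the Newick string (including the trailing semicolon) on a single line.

Answer: (B,(C,U,(Q,H,L,T)),X,A);

Derivation:
internal I2 with children ['B', 'I1', 'X', 'A']
  leaf 'B' → 'B'
  internal I1 with children ['C', 'U', 'I0']
    leaf 'C' → 'C'
    leaf 'U' → 'U'
    internal I0 with children ['Q', 'H', 'L', 'T']
      leaf 'Q' → 'Q'
      leaf 'H' → 'H'
      leaf 'L' → 'L'
      leaf 'T' → 'T'
    → '(Q,H,L,T)'
  → '(C,U,(Q,H,L,T))'
  leaf 'X' → 'X'
  leaf 'A' → 'A'
→ '(B,(C,U,(Q,H,L,T)),X,A)'
Final: (B,(C,U,(Q,H,L,T)),X,A);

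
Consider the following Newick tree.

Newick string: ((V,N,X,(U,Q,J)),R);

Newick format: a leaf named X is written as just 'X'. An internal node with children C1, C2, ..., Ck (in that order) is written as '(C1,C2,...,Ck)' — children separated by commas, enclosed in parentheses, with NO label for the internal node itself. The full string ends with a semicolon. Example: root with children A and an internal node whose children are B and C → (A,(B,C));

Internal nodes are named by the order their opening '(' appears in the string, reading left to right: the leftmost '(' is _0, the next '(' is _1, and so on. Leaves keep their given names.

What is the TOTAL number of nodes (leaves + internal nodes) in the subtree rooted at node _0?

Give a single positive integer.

Newick: ((V,N,X,(U,Q,J)),R);
Locate _0: it is the '(' at position 0 (the 1st '(' reading left to right).
Query: subtree rooted at _0
_0: subtree_size = 1 + 9
  _1: subtree_size = 1 + 7
    V: subtree_size = 1 + 0
    N: subtree_size = 1 + 0
    X: subtree_size = 1 + 0
    _2: subtree_size = 1 + 3
      U: subtree_size = 1 + 0
      Q: subtree_size = 1 + 0
      J: subtree_size = 1 + 0
  R: subtree_size = 1 + 0
Total subtree size of _0: 10

Answer: 10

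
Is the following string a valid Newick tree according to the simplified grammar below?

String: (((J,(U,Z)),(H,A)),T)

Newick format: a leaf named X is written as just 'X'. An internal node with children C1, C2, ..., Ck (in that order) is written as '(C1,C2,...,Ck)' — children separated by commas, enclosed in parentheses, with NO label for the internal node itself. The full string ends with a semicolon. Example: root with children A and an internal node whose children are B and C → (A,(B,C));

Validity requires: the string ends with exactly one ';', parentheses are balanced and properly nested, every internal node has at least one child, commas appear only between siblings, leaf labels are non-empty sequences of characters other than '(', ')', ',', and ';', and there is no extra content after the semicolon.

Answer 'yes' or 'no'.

Input: (((J,(U,Z)),(H,A)),T)
Paren balance: 5 '(' vs 5 ')' OK
Ends with single ';': False
Full parse: FAILS (must end with ;)
Valid: False

Answer: no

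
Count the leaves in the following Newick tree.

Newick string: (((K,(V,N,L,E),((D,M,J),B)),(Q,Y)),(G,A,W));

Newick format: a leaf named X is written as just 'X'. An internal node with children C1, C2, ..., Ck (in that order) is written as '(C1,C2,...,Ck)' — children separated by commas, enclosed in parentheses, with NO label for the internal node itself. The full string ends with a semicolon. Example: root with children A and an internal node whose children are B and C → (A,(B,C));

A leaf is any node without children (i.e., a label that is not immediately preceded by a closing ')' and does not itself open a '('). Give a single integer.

Answer: 14

Derivation:
Newick: (((K,(V,N,L,E),((D,M,J),B)),(Q,Y)),(G,A,W));
Scan left-to-right; a leaf is any maximal label run not followed by '(':
  pos 3: leaf 'K' → count = 1
  pos 6: leaf 'V' → count = 2
  pos 8: leaf 'N' → count = 3
  pos 10: leaf 'L' → count = 4
  pos 12: leaf 'E' → count = 5
  pos 17: leaf 'D' → count = 6
  pos 19: leaf 'M' → count = 7
  pos 21: leaf 'J' → count = 8
  pos 24: leaf 'B' → count = 9
  pos 29: leaf 'Q' → count = 10
  pos 31: leaf 'Y' → count = 11
  pos 36: leaf 'G' → count = 12
  pos 38: leaf 'A' → count = 13
  pos 40: leaf 'W' → count = 14
Total leaves: 14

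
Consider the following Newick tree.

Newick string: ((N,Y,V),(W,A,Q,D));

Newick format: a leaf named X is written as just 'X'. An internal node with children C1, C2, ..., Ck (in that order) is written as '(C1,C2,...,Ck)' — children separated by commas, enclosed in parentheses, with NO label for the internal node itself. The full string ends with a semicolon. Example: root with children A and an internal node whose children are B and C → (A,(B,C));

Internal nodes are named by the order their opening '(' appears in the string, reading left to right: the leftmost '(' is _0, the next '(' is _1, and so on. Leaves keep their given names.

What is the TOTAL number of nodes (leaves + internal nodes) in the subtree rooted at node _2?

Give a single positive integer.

Answer: 5

Derivation:
Newick: ((N,Y,V),(W,A,Q,D));
Locate _2: it is the '(' at position 9 (the 3rd '(' reading left to right).
Query: subtree rooted at _2
_2: subtree_size = 1 + 4
  W: subtree_size = 1 + 0
  A: subtree_size = 1 + 0
  Q: subtree_size = 1 + 0
  D: subtree_size = 1 + 0
Total subtree size of _2: 5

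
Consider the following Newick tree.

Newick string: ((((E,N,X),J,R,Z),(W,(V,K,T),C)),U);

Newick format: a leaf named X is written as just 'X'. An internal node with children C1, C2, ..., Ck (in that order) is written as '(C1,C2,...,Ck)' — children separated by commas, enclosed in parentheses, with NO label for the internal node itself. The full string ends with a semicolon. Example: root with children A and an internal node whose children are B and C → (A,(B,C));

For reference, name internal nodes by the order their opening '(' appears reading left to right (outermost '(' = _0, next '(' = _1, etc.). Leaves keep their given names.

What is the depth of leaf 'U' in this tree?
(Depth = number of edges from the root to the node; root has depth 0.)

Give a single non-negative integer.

Newick: ((((E,N,X),J,R,Z),(W,(V,K,T),C)),U);
Naming internals by '(' encounter order: outermost '(' = _0, next = _1, ...
Query node: U
Path from root: _0 -> U
Depth of U: 1 (number of edges from root)

Answer: 1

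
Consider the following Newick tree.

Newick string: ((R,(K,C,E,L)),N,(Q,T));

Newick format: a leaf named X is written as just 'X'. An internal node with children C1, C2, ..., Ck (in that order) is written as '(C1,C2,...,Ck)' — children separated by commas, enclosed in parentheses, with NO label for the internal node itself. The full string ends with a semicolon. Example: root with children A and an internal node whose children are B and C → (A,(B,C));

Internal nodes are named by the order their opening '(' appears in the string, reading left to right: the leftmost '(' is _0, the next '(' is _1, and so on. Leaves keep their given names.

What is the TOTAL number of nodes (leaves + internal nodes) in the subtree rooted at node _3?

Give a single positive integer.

Newick: ((R,(K,C,E,L)),N,(Q,T));
Locate _3: it is the '(' at position 17 (the 4th '(' reading left to right).
Query: subtree rooted at _3
_3: subtree_size = 1 + 2
  Q: subtree_size = 1 + 0
  T: subtree_size = 1 + 0
Total subtree size of _3: 3

Answer: 3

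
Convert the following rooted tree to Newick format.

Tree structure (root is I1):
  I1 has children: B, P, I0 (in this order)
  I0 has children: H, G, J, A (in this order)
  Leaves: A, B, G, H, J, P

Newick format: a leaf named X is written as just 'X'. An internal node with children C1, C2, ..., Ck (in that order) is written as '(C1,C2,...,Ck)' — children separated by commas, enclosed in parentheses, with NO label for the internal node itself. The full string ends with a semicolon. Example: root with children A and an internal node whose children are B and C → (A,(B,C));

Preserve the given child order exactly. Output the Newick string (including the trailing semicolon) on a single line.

Answer: (B,P,(H,G,J,A));

Derivation:
internal I1 with children ['B', 'P', 'I0']
  leaf 'B' → 'B'
  leaf 'P' → 'P'
  internal I0 with children ['H', 'G', 'J', 'A']
    leaf 'H' → 'H'
    leaf 'G' → 'G'
    leaf 'J' → 'J'
    leaf 'A' → 'A'
  → '(H,G,J,A)'
→ '(B,P,(H,G,J,A))'
Final: (B,P,(H,G,J,A));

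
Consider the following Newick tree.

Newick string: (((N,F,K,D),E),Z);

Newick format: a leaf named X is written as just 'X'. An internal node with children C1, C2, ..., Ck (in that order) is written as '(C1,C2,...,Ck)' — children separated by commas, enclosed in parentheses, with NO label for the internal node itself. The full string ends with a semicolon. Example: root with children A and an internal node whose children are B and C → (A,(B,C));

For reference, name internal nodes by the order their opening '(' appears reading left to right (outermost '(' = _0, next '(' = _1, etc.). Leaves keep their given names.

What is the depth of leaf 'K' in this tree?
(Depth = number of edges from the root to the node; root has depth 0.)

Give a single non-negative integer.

Answer: 3

Derivation:
Newick: (((N,F,K,D),E),Z);
Naming internals by '(' encounter order: outermost '(' = _0, next = _1, ...
Query node: K
Path from root: _0 -> _1 -> _2 -> K
Depth of K: 3 (number of edges from root)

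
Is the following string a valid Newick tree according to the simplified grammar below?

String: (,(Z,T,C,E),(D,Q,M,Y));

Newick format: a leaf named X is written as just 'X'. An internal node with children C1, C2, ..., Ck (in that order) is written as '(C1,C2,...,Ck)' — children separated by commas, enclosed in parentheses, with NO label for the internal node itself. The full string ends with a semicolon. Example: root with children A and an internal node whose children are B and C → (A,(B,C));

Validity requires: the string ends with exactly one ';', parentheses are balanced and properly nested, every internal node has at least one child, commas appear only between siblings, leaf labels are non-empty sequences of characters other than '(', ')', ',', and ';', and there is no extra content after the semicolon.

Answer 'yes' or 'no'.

Answer: no

Derivation:
Input: (,(Z,T,C,E),(D,Q,M,Y));
Paren balance: 3 '(' vs 3 ')' OK
Ends with single ';': True
Full parse: FAILS (empty leaf label at pos 1)
Valid: False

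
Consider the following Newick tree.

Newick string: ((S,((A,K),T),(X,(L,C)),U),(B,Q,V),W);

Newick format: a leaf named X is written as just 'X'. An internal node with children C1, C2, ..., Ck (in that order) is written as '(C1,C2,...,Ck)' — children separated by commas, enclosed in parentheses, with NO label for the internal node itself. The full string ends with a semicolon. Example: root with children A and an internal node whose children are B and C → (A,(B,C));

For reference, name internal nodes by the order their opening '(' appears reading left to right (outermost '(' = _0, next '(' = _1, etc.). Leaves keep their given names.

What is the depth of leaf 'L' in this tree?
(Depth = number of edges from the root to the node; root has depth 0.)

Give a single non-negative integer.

Answer: 4

Derivation:
Newick: ((S,((A,K),T),(X,(L,C)),U),(B,Q,V),W);
Naming internals by '(' encounter order: outermost '(' = _0, next = _1, ...
Query node: L
Path from root: _0 -> _1 -> _4 -> _5 -> L
Depth of L: 4 (number of edges from root)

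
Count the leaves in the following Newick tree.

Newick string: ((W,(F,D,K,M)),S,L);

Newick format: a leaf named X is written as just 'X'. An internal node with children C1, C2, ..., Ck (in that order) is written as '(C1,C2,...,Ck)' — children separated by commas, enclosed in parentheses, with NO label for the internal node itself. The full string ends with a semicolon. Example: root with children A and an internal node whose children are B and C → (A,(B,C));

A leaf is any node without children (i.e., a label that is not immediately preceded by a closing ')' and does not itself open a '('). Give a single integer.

Answer: 7

Derivation:
Newick: ((W,(F,D,K,M)),S,L);
Scan left-to-right; a leaf is any maximal label run not followed by '(':
  pos 2: leaf 'W' → count = 1
  pos 5: leaf 'F' → count = 2
  pos 7: leaf 'D' → count = 3
  pos 9: leaf 'K' → count = 4
  pos 11: leaf 'M' → count = 5
  pos 15: leaf 'S' → count = 6
  pos 17: leaf 'L' → count = 7
Total leaves: 7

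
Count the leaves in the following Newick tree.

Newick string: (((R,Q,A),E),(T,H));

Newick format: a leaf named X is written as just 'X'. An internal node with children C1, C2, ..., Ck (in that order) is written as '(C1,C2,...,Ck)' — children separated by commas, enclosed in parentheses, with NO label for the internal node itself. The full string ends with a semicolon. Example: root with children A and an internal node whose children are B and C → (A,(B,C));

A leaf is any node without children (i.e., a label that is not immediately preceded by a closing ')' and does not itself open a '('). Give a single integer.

Newick: (((R,Q,A),E),(T,H));
Scan left-to-right; a leaf is any maximal label run not followed by '(':
  pos 3: leaf 'R' → count = 1
  pos 5: leaf 'Q' → count = 2
  pos 7: leaf 'A' → count = 3
  pos 10: leaf 'E' → count = 4
  pos 14: leaf 'T' → count = 5
  pos 16: leaf 'H' → count = 6
Total leaves: 6

Answer: 6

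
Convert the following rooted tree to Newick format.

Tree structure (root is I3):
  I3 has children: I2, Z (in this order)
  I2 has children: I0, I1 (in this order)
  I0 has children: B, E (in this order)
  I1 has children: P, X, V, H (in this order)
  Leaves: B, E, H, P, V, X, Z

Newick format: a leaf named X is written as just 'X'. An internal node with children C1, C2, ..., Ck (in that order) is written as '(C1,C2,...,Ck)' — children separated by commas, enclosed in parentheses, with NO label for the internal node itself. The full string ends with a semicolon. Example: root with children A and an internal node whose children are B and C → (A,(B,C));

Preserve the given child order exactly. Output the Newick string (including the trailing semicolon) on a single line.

internal I3 with children ['I2', 'Z']
  internal I2 with children ['I0', 'I1']
    internal I0 with children ['B', 'E']
      leaf 'B' → 'B'
      leaf 'E' → 'E'
    → '(B,E)'
    internal I1 with children ['P', 'X', 'V', 'H']
      leaf 'P' → 'P'
      leaf 'X' → 'X'
      leaf 'V' → 'V'
      leaf 'H' → 'H'
    → '(P,X,V,H)'
  → '((B,E),(P,X,V,H))'
  leaf 'Z' → 'Z'
→ '(((B,E),(P,X,V,H)),Z)'
Final: (((B,E),(P,X,V,H)),Z);

Answer: (((B,E),(P,X,V,H)),Z);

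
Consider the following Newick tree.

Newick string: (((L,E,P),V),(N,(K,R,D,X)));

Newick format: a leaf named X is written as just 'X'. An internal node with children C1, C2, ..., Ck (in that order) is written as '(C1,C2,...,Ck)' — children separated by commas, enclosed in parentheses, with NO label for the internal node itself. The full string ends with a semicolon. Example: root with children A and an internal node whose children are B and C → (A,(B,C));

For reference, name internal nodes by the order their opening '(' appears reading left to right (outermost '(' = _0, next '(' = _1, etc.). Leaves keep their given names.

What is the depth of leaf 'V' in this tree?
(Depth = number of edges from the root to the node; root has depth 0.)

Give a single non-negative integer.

Newick: (((L,E,P),V),(N,(K,R,D,X)));
Naming internals by '(' encounter order: outermost '(' = _0, next = _1, ...
Query node: V
Path from root: _0 -> _1 -> V
Depth of V: 2 (number of edges from root)

Answer: 2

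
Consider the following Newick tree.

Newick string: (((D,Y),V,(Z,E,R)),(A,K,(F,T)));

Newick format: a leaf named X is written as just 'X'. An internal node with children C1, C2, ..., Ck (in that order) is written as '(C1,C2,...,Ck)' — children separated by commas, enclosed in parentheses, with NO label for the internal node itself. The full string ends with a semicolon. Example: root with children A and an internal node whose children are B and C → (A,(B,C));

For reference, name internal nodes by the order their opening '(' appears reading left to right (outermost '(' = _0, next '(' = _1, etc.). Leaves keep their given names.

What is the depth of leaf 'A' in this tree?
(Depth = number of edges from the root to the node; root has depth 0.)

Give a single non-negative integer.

Newick: (((D,Y),V,(Z,E,R)),(A,K,(F,T)));
Naming internals by '(' encounter order: outermost '(' = _0, next = _1, ...
Query node: A
Path from root: _0 -> _4 -> A
Depth of A: 2 (number of edges from root)

Answer: 2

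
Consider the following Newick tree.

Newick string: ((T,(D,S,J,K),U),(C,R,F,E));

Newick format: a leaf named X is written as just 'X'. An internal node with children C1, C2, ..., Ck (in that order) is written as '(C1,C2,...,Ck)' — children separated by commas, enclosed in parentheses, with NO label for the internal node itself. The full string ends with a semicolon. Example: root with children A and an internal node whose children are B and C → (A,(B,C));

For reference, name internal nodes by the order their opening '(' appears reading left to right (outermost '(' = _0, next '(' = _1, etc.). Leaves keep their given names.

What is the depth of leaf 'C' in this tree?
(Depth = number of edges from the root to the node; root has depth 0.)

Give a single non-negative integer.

Newick: ((T,(D,S,J,K),U),(C,R,F,E));
Naming internals by '(' encounter order: outermost '(' = _0, next = _1, ...
Query node: C
Path from root: _0 -> _3 -> C
Depth of C: 2 (number of edges from root)

Answer: 2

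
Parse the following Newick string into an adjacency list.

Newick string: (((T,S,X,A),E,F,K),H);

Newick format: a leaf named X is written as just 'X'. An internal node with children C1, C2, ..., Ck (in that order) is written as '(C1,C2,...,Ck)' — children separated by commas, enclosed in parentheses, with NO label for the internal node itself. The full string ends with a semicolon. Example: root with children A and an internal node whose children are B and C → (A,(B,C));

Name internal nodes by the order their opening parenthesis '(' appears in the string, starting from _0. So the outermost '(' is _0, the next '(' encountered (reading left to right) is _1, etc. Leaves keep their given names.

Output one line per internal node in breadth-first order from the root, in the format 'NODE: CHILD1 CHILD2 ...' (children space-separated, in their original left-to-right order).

Answer: _0: _1 H
_1: _2 E F K
_2: T S X A

Derivation:
Input: (((T,S,X,A),E,F,K),H);
Scanning left-to-right, naming '(' by encounter order:
  pos 0: '(' -> open internal node _0 (depth 1)
  pos 1: '(' -> open internal node _1 (depth 2)
  pos 2: '(' -> open internal node _2 (depth 3)
  pos 10: ')' -> close internal node _2 (now at depth 2)
  pos 17: ')' -> close internal node _1 (now at depth 1)
  pos 20: ')' -> close internal node _0 (now at depth 0)
Total internal nodes: 3
BFS adjacency from root:
  _0: _1 H
  _1: _2 E F K
  _2: T S X A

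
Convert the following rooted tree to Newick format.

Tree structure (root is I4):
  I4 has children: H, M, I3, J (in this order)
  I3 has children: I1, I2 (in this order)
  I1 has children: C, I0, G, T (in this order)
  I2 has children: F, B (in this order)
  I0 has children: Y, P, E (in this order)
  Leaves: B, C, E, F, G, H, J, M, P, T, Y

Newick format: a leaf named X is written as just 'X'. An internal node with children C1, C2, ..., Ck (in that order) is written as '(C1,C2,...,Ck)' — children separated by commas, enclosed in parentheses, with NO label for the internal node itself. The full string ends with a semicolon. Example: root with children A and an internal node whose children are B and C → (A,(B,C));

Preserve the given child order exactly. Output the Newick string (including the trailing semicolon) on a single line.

Answer: (H,M,((C,(Y,P,E),G,T),(F,B)),J);

Derivation:
internal I4 with children ['H', 'M', 'I3', 'J']
  leaf 'H' → 'H'
  leaf 'M' → 'M'
  internal I3 with children ['I1', 'I2']
    internal I1 with children ['C', 'I0', 'G', 'T']
      leaf 'C' → 'C'
      internal I0 with children ['Y', 'P', 'E']
        leaf 'Y' → 'Y'
        leaf 'P' → 'P'
        leaf 'E' → 'E'
      → '(Y,P,E)'
      leaf 'G' → 'G'
      leaf 'T' → 'T'
    → '(C,(Y,P,E),G,T)'
    internal I2 with children ['F', 'B']
      leaf 'F' → 'F'
      leaf 'B' → 'B'
    → '(F,B)'
  → '((C,(Y,P,E),G,T),(F,B))'
  leaf 'J' → 'J'
→ '(H,M,((C,(Y,P,E),G,T),(F,B)),J)'
Final: (H,M,((C,(Y,P,E),G,T),(F,B)),J);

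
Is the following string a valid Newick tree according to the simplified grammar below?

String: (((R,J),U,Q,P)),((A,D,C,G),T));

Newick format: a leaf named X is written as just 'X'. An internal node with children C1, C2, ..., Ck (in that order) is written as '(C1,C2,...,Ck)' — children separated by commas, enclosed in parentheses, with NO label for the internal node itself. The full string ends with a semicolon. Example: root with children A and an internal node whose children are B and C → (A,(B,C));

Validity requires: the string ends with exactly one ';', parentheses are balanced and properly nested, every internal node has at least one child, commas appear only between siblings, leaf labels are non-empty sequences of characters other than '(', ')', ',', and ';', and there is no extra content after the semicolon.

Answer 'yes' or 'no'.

Input: (((R,J),U,Q,P)),((A,D,C,G),T));
Paren balance: 5 '(' vs 6 ')' MISMATCH
Ends with single ';': True
Full parse: FAILS (extra content after tree at pos 15)
Valid: False

Answer: no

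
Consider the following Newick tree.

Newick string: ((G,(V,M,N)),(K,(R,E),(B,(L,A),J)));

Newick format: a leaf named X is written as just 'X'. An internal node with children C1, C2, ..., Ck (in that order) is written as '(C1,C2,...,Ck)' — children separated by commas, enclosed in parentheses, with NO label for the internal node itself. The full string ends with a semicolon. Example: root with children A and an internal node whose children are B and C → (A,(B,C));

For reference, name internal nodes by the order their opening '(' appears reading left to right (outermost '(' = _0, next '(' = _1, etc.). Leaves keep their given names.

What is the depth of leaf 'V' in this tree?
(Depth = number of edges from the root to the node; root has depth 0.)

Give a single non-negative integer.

Newick: ((G,(V,M,N)),(K,(R,E),(B,(L,A),J)));
Naming internals by '(' encounter order: outermost '(' = _0, next = _1, ...
Query node: V
Path from root: _0 -> _1 -> _2 -> V
Depth of V: 3 (number of edges from root)

Answer: 3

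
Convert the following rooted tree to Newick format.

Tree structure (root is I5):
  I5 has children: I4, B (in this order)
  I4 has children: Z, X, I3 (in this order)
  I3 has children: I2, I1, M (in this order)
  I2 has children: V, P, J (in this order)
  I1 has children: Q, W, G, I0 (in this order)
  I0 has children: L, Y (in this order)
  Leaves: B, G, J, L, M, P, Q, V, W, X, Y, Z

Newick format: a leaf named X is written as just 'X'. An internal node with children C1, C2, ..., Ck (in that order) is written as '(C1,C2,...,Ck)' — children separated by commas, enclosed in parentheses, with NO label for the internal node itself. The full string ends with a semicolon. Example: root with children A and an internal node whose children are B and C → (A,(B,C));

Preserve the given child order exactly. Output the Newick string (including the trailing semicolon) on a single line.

internal I5 with children ['I4', 'B']
  internal I4 with children ['Z', 'X', 'I3']
    leaf 'Z' → 'Z'
    leaf 'X' → 'X'
    internal I3 with children ['I2', 'I1', 'M']
      internal I2 with children ['V', 'P', 'J']
        leaf 'V' → 'V'
        leaf 'P' → 'P'
        leaf 'J' → 'J'
      → '(V,P,J)'
      internal I1 with children ['Q', 'W', 'G', 'I0']
        leaf 'Q' → 'Q'
        leaf 'W' → 'W'
        leaf 'G' → 'G'
        internal I0 with children ['L', 'Y']
          leaf 'L' → 'L'
          leaf 'Y' → 'Y'
        → '(L,Y)'
      → '(Q,W,G,(L,Y))'
      leaf 'M' → 'M'
    → '((V,P,J),(Q,W,G,(L,Y)),M)'
  → '(Z,X,((V,P,J),(Q,W,G,(L,Y)),M))'
  leaf 'B' → 'B'
→ '((Z,X,((V,P,J),(Q,W,G,(L,Y)),M)),B)'
Final: ((Z,X,((V,P,J),(Q,W,G,(L,Y)),M)),B);

Answer: ((Z,X,((V,P,J),(Q,W,G,(L,Y)),M)),B);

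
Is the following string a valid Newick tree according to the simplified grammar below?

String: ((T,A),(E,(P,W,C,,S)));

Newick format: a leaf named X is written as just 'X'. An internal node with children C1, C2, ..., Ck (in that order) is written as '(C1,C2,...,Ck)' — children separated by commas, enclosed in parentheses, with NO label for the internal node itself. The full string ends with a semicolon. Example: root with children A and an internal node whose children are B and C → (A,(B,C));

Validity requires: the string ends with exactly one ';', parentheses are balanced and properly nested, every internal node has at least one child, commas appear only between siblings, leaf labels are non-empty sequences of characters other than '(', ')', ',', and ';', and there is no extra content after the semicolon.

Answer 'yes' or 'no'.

Input: ((T,A),(E,(P,W,C,,S)));
Paren balance: 4 '(' vs 4 ')' OK
Ends with single ';': True
Full parse: FAILS (empty leaf label at pos 17)
Valid: False

Answer: no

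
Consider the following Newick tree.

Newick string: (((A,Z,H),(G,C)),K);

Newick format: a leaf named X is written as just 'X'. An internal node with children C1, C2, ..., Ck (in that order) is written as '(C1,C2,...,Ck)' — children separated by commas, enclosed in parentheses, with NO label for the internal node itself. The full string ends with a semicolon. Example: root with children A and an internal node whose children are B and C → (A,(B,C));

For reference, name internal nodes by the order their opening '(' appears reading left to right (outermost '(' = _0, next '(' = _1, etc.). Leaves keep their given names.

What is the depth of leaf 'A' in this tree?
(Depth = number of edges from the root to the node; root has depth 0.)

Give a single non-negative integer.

Newick: (((A,Z,H),(G,C)),K);
Naming internals by '(' encounter order: outermost '(' = _0, next = _1, ...
Query node: A
Path from root: _0 -> _1 -> _2 -> A
Depth of A: 3 (number of edges from root)

Answer: 3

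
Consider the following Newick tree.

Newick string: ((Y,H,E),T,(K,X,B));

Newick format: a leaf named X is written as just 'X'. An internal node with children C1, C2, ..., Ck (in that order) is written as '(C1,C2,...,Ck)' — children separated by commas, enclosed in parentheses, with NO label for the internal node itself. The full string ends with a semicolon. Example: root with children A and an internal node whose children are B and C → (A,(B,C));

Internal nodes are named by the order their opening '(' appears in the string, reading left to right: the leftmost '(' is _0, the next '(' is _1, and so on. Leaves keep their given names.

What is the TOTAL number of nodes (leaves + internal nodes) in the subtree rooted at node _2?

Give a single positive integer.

Newick: ((Y,H,E),T,(K,X,B));
Locate _2: it is the '(' at position 11 (the 3rd '(' reading left to right).
Query: subtree rooted at _2
_2: subtree_size = 1 + 3
  K: subtree_size = 1 + 0
  X: subtree_size = 1 + 0
  B: subtree_size = 1 + 0
Total subtree size of _2: 4

Answer: 4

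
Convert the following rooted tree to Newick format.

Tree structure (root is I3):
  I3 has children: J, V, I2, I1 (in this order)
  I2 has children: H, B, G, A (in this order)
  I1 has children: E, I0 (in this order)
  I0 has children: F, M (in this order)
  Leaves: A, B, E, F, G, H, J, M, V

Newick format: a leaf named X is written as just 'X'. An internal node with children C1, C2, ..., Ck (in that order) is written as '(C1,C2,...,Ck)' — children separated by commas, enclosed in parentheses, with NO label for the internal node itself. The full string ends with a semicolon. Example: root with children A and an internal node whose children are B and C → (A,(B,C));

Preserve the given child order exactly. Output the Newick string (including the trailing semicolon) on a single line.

Answer: (J,V,(H,B,G,A),(E,(F,M)));

Derivation:
internal I3 with children ['J', 'V', 'I2', 'I1']
  leaf 'J' → 'J'
  leaf 'V' → 'V'
  internal I2 with children ['H', 'B', 'G', 'A']
    leaf 'H' → 'H'
    leaf 'B' → 'B'
    leaf 'G' → 'G'
    leaf 'A' → 'A'
  → '(H,B,G,A)'
  internal I1 with children ['E', 'I0']
    leaf 'E' → 'E'
    internal I0 with children ['F', 'M']
      leaf 'F' → 'F'
      leaf 'M' → 'M'
    → '(F,M)'
  → '(E,(F,M))'
→ '(J,V,(H,B,G,A),(E,(F,M)))'
Final: (J,V,(H,B,G,A),(E,(F,M)));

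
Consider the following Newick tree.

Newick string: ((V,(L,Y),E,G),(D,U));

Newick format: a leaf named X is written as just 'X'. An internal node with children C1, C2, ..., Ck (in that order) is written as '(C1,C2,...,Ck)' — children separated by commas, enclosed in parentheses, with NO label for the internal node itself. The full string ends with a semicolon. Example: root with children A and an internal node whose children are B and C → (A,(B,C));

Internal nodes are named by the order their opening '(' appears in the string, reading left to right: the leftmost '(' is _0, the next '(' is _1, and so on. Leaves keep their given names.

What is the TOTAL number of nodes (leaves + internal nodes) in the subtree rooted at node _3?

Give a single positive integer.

Newick: ((V,(L,Y),E,G),(D,U));
Locate _3: it is the '(' at position 15 (the 4th '(' reading left to right).
Query: subtree rooted at _3
_3: subtree_size = 1 + 2
  D: subtree_size = 1 + 0
  U: subtree_size = 1 + 0
Total subtree size of _3: 3

Answer: 3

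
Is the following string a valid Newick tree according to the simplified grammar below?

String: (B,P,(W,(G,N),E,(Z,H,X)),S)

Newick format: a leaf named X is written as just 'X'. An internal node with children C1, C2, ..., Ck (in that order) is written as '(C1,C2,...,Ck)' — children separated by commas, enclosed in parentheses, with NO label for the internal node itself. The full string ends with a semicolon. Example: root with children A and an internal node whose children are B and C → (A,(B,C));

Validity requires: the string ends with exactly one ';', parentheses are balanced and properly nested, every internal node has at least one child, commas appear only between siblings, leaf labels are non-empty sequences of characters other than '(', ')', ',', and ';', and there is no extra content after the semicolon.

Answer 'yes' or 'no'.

Input: (B,P,(W,(G,N),E,(Z,H,X)),S)
Paren balance: 4 '(' vs 4 ')' OK
Ends with single ';': False
Full parse: FAILS (must end with ;)
Valid: False

Answer: no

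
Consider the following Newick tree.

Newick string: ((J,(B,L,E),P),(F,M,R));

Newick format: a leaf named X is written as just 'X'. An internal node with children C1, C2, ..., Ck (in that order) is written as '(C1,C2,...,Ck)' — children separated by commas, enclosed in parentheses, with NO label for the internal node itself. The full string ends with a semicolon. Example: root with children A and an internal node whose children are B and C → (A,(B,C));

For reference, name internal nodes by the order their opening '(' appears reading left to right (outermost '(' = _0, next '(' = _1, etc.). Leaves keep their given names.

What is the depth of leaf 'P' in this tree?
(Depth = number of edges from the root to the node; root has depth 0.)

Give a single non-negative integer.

Answer: 2

Derivation:
Newick: ((J,(B,L,E),P),(F,M,R));
Naming internals by '(' encounter order: outermost '(' = _0, next = _1, ...
Query node: P
Path from root: _0 -> _1 -> P
Depth of P: 2 (number of edges from root)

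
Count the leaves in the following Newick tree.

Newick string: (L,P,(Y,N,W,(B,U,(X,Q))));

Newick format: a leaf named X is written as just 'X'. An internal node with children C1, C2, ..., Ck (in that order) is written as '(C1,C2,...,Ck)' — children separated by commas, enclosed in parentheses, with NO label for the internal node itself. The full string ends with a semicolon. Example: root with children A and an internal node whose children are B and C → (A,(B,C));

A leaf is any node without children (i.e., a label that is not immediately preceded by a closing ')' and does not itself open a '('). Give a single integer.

Answer: 9

Derivation:
Newick: (L,P,(Y,N,W,(B,U,(X,Q))));
Scan left-to-right; a leaf is any maximal label run not followed by '(':
  pos 1: leaf 'L' → count = 1
  pos 3: leaf 'P' → count = 2
  pos 6: leaf 'Y' → count = 3
  pos 8: leaf 'N' → count = 4
  pos 10: leaf 'W' → count = 5
  pos 13: leaf 'B' → count = 6
  pos 15: leaf 'U' → count = 7
  pos 18: leaf 'X' → count = 8
  pos 20: leaf 'Q' → count = 9
Total leaves: 9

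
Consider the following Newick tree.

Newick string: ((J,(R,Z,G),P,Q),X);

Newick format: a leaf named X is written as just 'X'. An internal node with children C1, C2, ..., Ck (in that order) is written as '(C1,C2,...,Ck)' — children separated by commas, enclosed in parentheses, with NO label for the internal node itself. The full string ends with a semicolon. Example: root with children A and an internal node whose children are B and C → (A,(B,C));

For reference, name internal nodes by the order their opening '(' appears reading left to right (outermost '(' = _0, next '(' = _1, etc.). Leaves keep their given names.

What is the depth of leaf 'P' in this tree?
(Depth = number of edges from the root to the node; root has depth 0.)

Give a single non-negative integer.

Answer: 2

Derivation:
Newick: ((J,(R,Z,G),P,Q),X);
Naming internals by '(' encounter order: outermost '(' = _0, next = _1, ...
Query node: P
Path from root: _0 -> _1 -> P
Depth of P: 2 (number of edges from root)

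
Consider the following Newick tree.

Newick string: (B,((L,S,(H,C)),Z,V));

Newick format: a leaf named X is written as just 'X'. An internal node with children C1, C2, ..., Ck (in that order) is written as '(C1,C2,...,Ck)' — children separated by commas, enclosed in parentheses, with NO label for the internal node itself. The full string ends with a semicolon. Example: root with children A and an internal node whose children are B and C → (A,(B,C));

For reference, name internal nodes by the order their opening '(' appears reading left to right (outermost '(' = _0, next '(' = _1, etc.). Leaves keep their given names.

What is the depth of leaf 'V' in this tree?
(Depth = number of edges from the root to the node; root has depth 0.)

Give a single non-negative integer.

Newick: (B,((L,S,(H,C)),Z,V));
Naming internals by '(' encounter order: outermost '(' = _0, next = _1, ...
Query node: V
Path from root: _0 -> _1 -> V
Depth of V: 2 (number of edges from root)

Answer: 2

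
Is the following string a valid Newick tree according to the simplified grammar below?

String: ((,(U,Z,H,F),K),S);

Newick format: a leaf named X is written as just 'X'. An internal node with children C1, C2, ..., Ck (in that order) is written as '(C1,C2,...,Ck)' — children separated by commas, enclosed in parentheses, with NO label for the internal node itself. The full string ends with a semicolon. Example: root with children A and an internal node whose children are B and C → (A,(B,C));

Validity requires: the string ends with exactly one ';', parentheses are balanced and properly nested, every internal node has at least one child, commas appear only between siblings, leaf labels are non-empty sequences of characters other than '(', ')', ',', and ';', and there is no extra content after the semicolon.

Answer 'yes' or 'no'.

Input: ((,(U,Z,H,F),K),S);
Paren balance: 3 '(' vs 3 ')' OK
Ends with single ';': True
Full parse: FAILS (empty leaf label at pos 2)
Valid: False

Answer: no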